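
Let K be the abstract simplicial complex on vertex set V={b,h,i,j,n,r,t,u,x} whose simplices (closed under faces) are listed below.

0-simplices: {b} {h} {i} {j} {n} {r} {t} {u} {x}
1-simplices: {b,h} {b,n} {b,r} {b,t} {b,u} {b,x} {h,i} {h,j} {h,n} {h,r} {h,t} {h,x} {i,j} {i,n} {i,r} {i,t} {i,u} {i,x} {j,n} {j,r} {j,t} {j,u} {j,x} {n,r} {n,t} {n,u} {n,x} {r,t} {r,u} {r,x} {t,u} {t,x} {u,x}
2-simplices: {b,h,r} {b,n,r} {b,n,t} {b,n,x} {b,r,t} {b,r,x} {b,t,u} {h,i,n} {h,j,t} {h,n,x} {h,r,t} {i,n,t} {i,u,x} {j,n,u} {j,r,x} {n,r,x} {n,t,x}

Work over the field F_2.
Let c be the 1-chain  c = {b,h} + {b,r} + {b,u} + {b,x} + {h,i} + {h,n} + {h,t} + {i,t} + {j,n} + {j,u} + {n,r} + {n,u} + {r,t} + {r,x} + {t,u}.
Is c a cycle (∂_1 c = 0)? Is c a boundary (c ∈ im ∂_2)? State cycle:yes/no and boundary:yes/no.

cycle:yes boundary:yes

n_0=9 n_1=33 n_2=17  [Z2]
∂1: piv[bh,bn,br,bt,bu,bx,hi,hj] rk=8  ker:hn,hr,ht,hx,ij,in,ir,it,iu,ix,jn,jr,jt,ju,jx,nr,nt,nu,nx,rt,ru,rx,tu,tx,ux
∂2: piv[bhr,bnr,bnt,bnx,brt,brx,btu,hin,hjt,hnx,hrt,int,iux,jnu,jrx,ntx] rk=16  ker:nrx
∂1c = 0
c vs im∂2: reduces to 0 ⇒ boundary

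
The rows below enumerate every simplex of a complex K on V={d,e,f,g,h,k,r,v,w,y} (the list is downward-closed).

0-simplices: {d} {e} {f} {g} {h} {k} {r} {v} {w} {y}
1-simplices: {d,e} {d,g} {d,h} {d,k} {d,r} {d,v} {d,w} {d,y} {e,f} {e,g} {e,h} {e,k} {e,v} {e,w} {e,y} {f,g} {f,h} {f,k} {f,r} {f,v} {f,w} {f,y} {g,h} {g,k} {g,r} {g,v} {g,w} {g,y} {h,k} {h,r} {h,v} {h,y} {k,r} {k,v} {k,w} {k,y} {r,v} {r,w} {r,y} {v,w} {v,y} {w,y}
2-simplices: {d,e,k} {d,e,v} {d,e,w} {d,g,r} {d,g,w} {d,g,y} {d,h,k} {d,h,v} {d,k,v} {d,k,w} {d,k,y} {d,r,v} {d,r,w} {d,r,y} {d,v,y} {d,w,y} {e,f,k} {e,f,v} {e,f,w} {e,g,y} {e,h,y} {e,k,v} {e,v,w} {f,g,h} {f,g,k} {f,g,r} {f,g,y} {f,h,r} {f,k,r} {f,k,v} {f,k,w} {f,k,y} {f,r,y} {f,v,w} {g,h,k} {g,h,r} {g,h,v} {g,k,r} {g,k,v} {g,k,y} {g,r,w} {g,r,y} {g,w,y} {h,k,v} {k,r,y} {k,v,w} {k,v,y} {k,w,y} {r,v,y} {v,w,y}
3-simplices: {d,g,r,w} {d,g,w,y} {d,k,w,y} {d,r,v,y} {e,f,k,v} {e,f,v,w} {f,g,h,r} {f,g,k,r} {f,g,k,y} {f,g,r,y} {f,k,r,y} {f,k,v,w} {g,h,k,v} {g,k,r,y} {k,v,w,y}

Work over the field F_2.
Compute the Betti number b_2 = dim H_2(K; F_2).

n_0=10 n_1=42 n_2=50 n_3=15  [Z2]
∂1: piv[de,dg,dh,dk,dr,dv,dw,dy,ef] rk=9  ker:eg,eh,ek,ev,ew,ey,fg,fh,fk,fr,fv,fw,fy,gh,gk,gr,gv,gw,gy,hk,hr,hv,hy,kr,kv,kw,ky,rv,rw,ry,vw,vy,wy
∂2: piv[dek,dev,dew,dgr,dgw,dgy,dhk,dhv,dkv,dkw,dky,drv,drw,dry,dvy,dwy,efk,efv,efw,egy,ehy,evw,fgh,fgk,fgr,fgy,fhr,fkr,fky,ghk,ghv] rk=31  ker:ekv,fkv,fkw,fry,fvw,ghr,gkr,gkv,gky,grw,gry,gwy,hkv,kry,kvw,kvy,kwy,rvy,vwy
∂3: piv[dgrw,dgwy,dkwy,drvy,efkv,efvw,fghr,fgkr,fgky,fgry,fkry,fkvw,ghkv,kvwy] rk=14  ker:gkry
b_2=(50−31)−14=5

b_2=5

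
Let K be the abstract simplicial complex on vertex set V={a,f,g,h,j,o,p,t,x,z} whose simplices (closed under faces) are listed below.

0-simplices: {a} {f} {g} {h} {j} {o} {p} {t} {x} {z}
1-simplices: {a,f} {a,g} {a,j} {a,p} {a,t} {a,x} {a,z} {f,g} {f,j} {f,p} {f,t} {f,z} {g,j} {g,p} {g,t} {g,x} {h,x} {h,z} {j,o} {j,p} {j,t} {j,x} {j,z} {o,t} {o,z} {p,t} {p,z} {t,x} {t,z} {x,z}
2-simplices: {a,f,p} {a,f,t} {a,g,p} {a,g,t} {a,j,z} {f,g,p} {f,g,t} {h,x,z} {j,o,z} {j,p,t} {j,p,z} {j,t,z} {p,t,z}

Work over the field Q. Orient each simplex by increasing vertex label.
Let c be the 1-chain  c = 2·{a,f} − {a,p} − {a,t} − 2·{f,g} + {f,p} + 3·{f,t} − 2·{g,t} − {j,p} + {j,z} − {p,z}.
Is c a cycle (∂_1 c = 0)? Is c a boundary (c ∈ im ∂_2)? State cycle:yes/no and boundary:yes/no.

n_0=10 n_1=30 n_2=13  [Q]
∂1: piv[af,ag,aj,ap,at,ax,az,hx,jo] rk=9  ker:fg,fj,fp,ft,fz,gj,gp,gt,gx,hz,jp,jt,jx,jz,ot,oz,pt,pz,tx,tz,xz
∂2: piv[afp,aft,agp,agt,ajz,fgp,hxz,joz,jpt,jpz,jtz] rk=11  ker:fgt,ptz
∂1c = 0
c vs im∂2: reduces to 0 ⇒ boundary

cycle:yes boundary:yes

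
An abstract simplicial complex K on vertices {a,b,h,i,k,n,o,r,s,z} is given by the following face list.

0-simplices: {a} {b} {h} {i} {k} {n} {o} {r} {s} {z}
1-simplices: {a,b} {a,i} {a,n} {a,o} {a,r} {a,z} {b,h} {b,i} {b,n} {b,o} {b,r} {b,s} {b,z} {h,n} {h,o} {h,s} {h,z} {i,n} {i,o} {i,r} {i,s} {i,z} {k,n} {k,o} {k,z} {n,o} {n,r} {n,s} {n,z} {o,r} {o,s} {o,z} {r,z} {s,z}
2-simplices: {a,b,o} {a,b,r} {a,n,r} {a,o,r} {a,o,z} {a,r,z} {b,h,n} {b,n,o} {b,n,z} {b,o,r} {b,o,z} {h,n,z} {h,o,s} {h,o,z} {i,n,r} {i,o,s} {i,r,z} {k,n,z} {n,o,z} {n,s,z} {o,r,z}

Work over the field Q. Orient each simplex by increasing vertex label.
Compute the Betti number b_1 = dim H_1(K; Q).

n_0=10 n_1=34 n_2=21  [Q]
∂1: piv[ab,ai,an,ao,ar,az,bh,bs,kn] rk=9  ker:bi,bn,bo,br,bz,hn,ho,hs,hz,in,io,ir,is,iz,ko,kz,no,nr,ns,nz,or,os,oz,rz,sz
∂2: piv[abo,abr,anr,aor,aoz,arz,bhn,bno,bnz,boz,hnz,hos,hoz,inr,ios,irz,knz,nsz] rk=18  ker:bor,noz,orz
b_1=(34−9)−18=7

b_1=7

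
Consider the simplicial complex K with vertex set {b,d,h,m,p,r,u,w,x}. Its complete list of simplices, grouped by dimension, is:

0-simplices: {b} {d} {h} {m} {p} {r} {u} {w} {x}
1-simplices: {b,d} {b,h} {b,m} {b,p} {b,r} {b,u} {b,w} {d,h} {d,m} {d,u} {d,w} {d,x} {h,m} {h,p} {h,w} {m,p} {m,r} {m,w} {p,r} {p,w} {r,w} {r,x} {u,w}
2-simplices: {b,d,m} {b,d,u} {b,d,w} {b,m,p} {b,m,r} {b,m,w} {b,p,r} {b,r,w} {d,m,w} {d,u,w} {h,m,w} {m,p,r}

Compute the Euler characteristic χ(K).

χ(K)=-2

n_0=9 n_1=23 n_2=12
χ=+9−23+12=-2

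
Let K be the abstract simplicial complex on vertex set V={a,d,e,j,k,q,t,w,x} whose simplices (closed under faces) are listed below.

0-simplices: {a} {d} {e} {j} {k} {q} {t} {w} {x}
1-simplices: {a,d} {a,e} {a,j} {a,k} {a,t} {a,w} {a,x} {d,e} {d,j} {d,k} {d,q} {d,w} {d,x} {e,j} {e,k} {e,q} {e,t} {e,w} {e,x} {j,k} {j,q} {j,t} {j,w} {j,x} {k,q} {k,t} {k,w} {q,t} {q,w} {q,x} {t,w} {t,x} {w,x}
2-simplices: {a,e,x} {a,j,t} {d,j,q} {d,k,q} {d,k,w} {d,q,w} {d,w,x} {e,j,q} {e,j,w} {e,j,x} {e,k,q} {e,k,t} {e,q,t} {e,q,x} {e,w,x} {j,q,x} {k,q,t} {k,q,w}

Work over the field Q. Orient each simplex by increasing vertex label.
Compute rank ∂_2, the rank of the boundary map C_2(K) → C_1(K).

rank∂_2=15

n_0=9 n_1=33 n_2=18  [Q]
∂1: piv[ad,ae,aj,ak,at,aw,ax,dq] rk=8  ker:de,dj,dk,dw,dx,ej,ek,eq,et,ew,ex,jk,jq,jt,jw,jx,kq,kt,kw,qt,qw,qx,tw,tx,wx
∂2: piv[aex,ajt,djq,dkq,dkw,dqw,dwx,ejq,ejw,ejx,ekq,ekt,eqt,eqx,ewx] rk=15  ker:jqx,kqt,kqw
rk∂_2=15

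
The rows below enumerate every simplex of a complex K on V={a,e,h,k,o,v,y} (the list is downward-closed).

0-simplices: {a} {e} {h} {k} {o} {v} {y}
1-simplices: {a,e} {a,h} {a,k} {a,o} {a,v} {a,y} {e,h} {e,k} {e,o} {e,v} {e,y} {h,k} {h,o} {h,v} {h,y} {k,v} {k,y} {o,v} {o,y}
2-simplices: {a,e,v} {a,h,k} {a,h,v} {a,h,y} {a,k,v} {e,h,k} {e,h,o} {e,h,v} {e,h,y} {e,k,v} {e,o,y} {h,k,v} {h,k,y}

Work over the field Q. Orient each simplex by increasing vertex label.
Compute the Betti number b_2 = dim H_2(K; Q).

n_0=7 n_1=19 n_2=13  [Q]
∂1: piv[ae,ah,ak,ao,av,ay] rk=6  ker:eh,ek,eo,ev,ey,hk,ho,hv,hy,kv,ky,ov,oy
∂2: piv[aev,ahk,ahv,ahy,akv,ehk,eho,ehv,ehy,eoy,hky] rk=11  ker:ekv,hkv
b_2=(13−11)−0=2

b_2=2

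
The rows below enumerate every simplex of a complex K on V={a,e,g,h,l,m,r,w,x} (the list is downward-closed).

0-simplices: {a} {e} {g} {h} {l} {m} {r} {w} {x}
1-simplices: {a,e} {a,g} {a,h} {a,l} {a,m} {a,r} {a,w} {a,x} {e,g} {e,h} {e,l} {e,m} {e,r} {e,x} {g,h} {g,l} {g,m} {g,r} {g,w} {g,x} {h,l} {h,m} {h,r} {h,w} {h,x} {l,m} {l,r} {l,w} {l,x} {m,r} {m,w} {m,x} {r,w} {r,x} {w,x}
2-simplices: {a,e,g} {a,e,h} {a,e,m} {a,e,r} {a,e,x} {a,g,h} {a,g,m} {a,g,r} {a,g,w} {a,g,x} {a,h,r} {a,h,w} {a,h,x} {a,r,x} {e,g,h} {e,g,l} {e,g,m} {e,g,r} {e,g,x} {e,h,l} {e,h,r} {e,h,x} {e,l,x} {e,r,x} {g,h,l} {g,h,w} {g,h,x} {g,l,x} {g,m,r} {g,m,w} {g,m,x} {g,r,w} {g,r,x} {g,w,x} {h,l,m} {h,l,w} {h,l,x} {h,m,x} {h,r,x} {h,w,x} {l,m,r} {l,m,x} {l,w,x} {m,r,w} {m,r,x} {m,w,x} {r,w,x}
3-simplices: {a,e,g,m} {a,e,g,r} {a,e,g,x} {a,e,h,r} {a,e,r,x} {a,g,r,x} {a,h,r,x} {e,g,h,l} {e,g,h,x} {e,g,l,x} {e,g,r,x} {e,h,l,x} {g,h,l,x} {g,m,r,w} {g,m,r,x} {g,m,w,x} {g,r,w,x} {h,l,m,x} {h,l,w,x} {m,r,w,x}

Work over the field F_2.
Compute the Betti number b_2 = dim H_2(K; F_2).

b_2=4

n_0=9 n_1=35 n_2=47 n_3=20  [Z2]
∂1: piv[ae,ag,ah,al,am,ar,aw,ax] rk=8  ker:eg,eh,el,em,er,ex,gh,gl,gm,gr,gw,gx,hl,hm,hr,hw,hx,lm,lr,lw,lx,mr,mw,mx,rw,rx,wx
∂2: piv[aeg,aeh,aem,aer,aex,agh,agm,agr,agw,agx,ahr,ahw,ahx,arx,egl,ehl,elx,gmr,gmw,gmx,grw,gwx,hlm,hlw,hmx,lmr] rk=26  ker:egh,egm,egr,egx,ehr,ehx,erx,ghl,ghw,ghx,glx,grx,hlx,hrx,hwx,lmx,lwx,mrw,mrx,mwx,rwx
∂3: piv[aegm,aegr,aegx,aehr,aerx,agrx,ahrx,eghl,eghx,eglx,ehlx,gmrw,gmrx,gmwx,grwx,hlmx,hlwx] rk=17  ker:egrx,ghlx,mrwx
b_2=(47−26)−17=4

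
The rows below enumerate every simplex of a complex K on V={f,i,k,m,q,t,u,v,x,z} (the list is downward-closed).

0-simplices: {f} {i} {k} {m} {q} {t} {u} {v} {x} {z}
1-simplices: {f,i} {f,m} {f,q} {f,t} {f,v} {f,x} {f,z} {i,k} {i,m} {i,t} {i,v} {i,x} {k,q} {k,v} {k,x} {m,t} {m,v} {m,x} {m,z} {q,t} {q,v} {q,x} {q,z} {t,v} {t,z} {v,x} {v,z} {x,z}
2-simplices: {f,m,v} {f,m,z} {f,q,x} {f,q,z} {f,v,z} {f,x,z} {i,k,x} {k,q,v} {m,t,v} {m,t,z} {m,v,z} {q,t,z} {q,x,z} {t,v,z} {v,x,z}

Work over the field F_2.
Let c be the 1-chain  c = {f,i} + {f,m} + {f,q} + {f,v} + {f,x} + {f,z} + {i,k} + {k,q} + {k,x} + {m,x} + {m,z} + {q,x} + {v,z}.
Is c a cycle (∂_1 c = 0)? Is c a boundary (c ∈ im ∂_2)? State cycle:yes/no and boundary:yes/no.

cycle:no boundary:no

n_0=10 n_1=28 n_2=15  [Z2]
∂1: piv[fi,fm,fq,ft,fv,fx,fz,ik] rk=8  ker:im,it,iv,ix,kq,kv,kx,mt,mv,mx,mz,qt,qv,qx,qz,tv,tz,vx,vz,xz
∂2: piv[fmv,fmz,fqx,fqz,fvz,fxz,ikx,kqv,mtv,mtz,qtz,vxz] rk=12  ker:mvz,qxz,tvz
∂1c = {k} + {m} + {q} + {z}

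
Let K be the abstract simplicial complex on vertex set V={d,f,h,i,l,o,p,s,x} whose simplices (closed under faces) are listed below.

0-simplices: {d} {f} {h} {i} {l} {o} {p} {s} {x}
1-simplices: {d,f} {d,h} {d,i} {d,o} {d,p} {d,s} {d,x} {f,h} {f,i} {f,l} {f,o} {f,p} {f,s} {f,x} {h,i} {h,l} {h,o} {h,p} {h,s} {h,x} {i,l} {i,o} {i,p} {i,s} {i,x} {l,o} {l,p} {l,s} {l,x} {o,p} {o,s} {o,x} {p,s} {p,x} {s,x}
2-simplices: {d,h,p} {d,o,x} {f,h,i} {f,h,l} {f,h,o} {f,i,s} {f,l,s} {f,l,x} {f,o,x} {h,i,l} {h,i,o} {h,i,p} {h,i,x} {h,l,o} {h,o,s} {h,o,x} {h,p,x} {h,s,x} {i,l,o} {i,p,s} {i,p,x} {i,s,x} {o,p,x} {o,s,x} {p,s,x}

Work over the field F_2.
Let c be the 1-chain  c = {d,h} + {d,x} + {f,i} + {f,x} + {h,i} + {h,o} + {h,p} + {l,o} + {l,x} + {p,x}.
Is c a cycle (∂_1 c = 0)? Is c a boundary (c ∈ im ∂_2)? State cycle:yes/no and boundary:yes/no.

n_0=9 n_1=35 n_2=25  [Z2]
∂1: piv[df,dh,di,do,dp,ds,dx,fl] rk=8  ker:fh,fi,fo,fp,fs,fx,hi,hl,ho,hp,hs,hx,il,io,ip,is,ix,lo,lp,ls,lx,op,os,ox,ps,px,sx
∂2: piv[dhp,dox,fhi,fhl,fho,fis,fls,flx,fox,hil,hio,hip,hix,hlo,hos,hox,hpx,hsx,ips,isx,opx] rk=21  ker:ilo,ipx,osx,psx
∂1c = 0
c vs im∂2: residual ≠ 0 ⇒ not boundary

cycle:yes boundary:no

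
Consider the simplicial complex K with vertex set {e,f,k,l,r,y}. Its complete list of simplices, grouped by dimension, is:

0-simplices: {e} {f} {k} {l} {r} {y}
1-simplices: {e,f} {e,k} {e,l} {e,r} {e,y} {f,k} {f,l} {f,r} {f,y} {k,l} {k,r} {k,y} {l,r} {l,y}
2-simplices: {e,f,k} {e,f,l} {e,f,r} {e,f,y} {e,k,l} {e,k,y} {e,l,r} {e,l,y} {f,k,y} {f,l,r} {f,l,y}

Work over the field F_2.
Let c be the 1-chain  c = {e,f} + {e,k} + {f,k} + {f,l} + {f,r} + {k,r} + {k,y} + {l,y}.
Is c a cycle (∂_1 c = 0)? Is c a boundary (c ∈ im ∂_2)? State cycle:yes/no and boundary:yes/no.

n_0=6 n_1=14 n_2=11  [Z2]
∂1: piv[ef,ek,el,er,ey] rk=5  ker:fk,fl,fr,fy,kl,kr,ky,lr,ly
∂2: piv[efk,efl,efr,efy,ekl,eky,elr,ely] rk=8  ker:fky,flr,fly
∂1c = 0
c vs im∂2: residual ≠ 0 ⇒ not boundary

cycle:yes boundary:no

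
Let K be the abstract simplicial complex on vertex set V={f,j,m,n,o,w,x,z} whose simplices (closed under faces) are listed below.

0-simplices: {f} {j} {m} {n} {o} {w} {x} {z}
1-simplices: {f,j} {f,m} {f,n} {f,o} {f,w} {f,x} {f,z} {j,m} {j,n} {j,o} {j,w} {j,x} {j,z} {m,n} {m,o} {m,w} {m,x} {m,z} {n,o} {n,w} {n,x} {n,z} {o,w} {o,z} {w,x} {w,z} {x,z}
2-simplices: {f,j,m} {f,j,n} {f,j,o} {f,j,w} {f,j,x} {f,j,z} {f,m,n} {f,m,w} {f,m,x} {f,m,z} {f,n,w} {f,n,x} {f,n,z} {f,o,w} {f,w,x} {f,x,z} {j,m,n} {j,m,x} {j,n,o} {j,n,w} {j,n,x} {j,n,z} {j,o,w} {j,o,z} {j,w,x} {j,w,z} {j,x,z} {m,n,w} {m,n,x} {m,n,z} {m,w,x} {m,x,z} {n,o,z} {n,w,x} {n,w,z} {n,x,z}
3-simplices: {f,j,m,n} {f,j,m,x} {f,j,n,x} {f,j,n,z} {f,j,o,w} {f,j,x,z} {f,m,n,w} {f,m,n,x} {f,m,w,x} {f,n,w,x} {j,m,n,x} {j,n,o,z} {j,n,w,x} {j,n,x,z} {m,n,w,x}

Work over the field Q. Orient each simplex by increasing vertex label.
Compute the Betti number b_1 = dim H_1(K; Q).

b_1=1

n_0=8 n_1=27 n_2=36 n_3=15  [Q]
∂1: piv[fj,fm,fn,fo,fw,fx,fz] rk=7  ker:jm,jn,jo,jw,jx,jz,mn,mo,mw,mx,mz,no,nw,nx,nz,ow,oz,wx,wz,xz
∂2: piv[fjm,fjn,fjo,fjw,fjx,fjz,fmn,fmw,fmx,fmz,fnw,fnx,fnz,fow,fwx,fxz,jno,joz,jwz] rk=19  ker:jmn,jmx,jnw,jnx,jnz,jow,jwx,jxz,mnw,mnx,mnz,mwx,mxz,noz,nwx,nwz,nxz
∂3: piv[fjmn,fjmx,fjnx,fjnz,fjow,fjxz,fmnw,fmnx,fmwx,fnwx,jnoz,jnwx,jnxz] rk=13  ker:jmnx,mnwx
b_1=(27−7)−19=1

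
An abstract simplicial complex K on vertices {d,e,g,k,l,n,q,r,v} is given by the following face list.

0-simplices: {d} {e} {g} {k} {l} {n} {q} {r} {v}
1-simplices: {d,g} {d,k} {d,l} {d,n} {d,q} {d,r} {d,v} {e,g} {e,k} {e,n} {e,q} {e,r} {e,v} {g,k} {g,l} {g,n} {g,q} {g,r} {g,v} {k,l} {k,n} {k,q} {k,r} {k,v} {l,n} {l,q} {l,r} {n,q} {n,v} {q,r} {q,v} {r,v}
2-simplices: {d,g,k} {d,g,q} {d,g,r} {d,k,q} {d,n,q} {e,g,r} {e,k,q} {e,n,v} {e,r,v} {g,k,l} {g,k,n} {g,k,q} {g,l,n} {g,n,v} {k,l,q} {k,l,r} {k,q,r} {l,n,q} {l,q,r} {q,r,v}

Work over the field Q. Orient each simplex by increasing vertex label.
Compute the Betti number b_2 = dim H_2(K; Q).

n_0=9 n_1=32 n_2=20  [Q]
∂1: piv[dg,dk,dl,dn,dq,dr,dv,eg] rk=8  ker:ek,en,eq,er,ev,gk,gl,gn,gq,gr,gv,kl,kn,kq,kr,kv,ln,lq,lr,nq,nv,qr,qv,rv
∂2: piv[dgk,dgq,dgr,dkq,dnq,egr,ekq,env,erv,gkl,gkn,gln,gnv,klq,klr,kqr,lnq,qrv] rk=18  ker:gkq,lqr
b_2=(20−18)−0=2

b_2=2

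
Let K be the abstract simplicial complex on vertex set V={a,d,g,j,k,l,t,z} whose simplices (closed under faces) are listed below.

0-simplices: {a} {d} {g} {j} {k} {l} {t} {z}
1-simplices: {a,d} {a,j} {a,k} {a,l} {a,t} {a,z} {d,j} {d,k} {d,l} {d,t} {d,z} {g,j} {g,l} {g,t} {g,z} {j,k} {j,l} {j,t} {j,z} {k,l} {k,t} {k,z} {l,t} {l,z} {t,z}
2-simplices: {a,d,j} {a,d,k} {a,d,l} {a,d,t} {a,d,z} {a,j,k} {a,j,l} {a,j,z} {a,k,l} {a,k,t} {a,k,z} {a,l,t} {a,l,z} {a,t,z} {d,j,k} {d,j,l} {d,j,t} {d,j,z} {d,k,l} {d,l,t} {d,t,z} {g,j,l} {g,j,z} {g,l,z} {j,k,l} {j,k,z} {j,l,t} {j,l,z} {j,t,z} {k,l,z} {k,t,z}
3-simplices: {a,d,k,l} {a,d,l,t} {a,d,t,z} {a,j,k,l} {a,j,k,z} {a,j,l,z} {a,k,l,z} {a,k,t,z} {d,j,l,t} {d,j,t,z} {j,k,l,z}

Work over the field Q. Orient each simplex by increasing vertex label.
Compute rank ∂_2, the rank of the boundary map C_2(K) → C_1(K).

rank∂_2=17

n_0=8 n_1=25 n_2=31 n_3=11  [Q]
∂1: piv[ad,aj,ak,al,at,az,gj] rk=7  ker:dj,dk,dl,dt,dz,gl,gt,gz,jk,jl,jt,jz,kl,kt,kz,lt,lz,tz
∂2: piv[adj,adk,adl,adt,adz,ajk,ajl,ajz,akl,akt,akz,alt,alz,atz,djt,gjl,gjz] rk=17  ker:djk,djl,djz,dkl,dlt,dtz,glz,jkl,jkz,jlt,jlz,jtz,klz,ktz
∂3: piv[adkl,adlt,adtz,ajkl,ajkz,ajlz,aklz,aktz,djlt,djtz] rk=10  ker:jklz
rk∂_2=17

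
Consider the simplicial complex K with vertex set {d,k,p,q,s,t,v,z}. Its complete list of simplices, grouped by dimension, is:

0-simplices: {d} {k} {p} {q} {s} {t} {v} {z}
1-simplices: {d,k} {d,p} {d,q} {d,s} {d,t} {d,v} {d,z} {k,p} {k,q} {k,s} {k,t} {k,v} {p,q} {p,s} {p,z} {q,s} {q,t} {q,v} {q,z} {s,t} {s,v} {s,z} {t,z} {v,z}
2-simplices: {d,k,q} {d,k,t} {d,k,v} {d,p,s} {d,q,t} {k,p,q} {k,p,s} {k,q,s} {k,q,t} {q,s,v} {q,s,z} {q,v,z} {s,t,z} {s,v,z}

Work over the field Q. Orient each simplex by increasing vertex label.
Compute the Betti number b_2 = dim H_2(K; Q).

b_2=2

n_0=8 n_1=24 n_2=14  [Q]
∂1: piv[dk,dp,dq,ds,dt,dv,dz] rk=7  ker:kp,kq,ks,kt,kv,pq,ps,pz,qs,qt,qv,qz,st,sv,sz,tz,vz
∂2: piv[dkq,dkt,dkv,dps,dqt,kpq,kps,kqs,qsv,qsz,qvz,stz] rk=12  ker:kqt,svz
b_2=(14−12)−0=2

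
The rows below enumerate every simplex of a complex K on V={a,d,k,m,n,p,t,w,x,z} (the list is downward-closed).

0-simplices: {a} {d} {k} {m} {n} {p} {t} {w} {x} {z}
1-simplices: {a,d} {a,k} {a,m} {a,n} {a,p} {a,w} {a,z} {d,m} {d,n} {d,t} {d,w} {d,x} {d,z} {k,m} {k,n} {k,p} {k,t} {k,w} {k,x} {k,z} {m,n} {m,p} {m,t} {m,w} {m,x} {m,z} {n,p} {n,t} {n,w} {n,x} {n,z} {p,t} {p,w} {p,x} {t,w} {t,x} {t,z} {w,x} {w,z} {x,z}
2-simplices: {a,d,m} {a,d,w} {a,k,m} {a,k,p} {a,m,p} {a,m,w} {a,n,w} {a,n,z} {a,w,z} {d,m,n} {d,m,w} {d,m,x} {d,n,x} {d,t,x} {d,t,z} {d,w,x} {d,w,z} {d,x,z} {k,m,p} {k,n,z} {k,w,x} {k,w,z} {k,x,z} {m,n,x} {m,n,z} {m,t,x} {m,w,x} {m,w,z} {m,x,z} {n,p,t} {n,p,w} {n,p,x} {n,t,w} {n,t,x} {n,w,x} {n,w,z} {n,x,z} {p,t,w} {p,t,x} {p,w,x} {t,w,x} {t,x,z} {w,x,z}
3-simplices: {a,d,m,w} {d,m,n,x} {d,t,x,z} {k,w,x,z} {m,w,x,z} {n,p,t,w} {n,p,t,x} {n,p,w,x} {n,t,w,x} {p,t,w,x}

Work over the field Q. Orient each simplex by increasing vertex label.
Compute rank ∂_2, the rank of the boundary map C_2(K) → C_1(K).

n_0=10 n_1=40 n_2=43 n_3=10  [Q]
∂1: piv[ad,ak,am,an,ap,aw,az,dt,dx] rk=9  ker:dm,dn,dw,dz,km,kn,kp,kt,kw,kx,kz,mn,mp,mt,mw,mx,mz,np,nt,nw,nx,nz,pt,pw,px,tw,tx,tz,wx,wz,xz
∂2: piv[adm,adw,akm,akp,amp,amw,anw,anz,awz,dmn,dmx,dnx,dtx,dtz,dwx,dwz,dxz,knz,kwx,kwz,mnz,mtx,mwz,npt,npw,npx,ntw,ntx] rk=28  ker:dmw,kmp,kxz,mnx,mwx,mxz,nwx,nwz,nxz,ptw,ptx,pwx,twx,txz,wxz
∂3: piv[admw,dmnx,dtxz,kwxz,mwxz,nptw,nptx,npwx,ntwx] rk=9  ker:ptwx
rk∂_2=28

rank∂_2=28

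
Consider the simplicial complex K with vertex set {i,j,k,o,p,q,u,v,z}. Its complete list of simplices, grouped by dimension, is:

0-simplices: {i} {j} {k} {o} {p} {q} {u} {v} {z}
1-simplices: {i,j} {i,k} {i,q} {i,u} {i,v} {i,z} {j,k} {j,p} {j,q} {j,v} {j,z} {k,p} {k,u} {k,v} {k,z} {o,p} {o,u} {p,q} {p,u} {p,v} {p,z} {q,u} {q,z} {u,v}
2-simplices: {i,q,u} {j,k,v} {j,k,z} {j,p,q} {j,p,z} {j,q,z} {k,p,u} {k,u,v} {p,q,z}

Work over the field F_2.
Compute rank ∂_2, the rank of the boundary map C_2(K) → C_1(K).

n_0=9 n_1=24 n_2=9  [Z2]
∂1: piv[ij,ik,iq,iu,iv,iz,jp,op] rk=8  ker:jk,jq,jv,jz,kp,ku,kv,kz,ou,pq,pu,pv,pz,qu,qz,uv
∂2: piv[iqu,jkv,jkz,jpq,jpz,jqz,kpu,kuv] rk=8  ker:pqz
rk∂_2=8

rank∂_2=8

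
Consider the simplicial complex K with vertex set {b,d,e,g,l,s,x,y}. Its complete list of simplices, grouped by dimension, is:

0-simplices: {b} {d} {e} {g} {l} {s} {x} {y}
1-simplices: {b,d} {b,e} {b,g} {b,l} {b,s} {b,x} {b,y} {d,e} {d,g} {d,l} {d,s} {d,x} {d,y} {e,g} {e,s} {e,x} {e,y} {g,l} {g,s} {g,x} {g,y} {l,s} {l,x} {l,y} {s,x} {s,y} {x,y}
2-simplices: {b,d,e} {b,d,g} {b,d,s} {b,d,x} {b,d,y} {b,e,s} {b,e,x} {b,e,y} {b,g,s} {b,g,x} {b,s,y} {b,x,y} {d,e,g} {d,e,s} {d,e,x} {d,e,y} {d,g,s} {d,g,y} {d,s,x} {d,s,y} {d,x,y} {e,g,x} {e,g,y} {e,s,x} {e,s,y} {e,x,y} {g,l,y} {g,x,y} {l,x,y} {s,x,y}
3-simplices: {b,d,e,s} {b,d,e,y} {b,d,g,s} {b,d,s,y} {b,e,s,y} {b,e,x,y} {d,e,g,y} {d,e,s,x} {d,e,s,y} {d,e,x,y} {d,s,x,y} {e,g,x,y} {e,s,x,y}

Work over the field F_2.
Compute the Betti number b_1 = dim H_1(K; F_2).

n_0=8 n_1=27 n_2=30 n_3=13  [Z2]
∂1: piv[bd,be,bg,bl,bs,bx,by] rk=7  ker:de,dg,dl,ds,dx,dy,eg,es,ex,ey,gl,gs,gx,gy,ls,lx,ly,sx,sy,xy
∂2: piv[bde,bdg,bds,bdx,bdy,bes,bex,bey,bgs,bgx,bsy,bxy,deg,dgy,dsx,gly,lxy] rk=17  ker:des,dex,dey,dgs,dsy,dxy,egx,egy,esx,esy,exy,gxy,sxy
∂3: piv[bdes,bdey,bdgs,bdsy,besy,bexy,degy,desx,dexy,dsxy,egxy] rk=11  ker:desy,esxy
b_1=(27−7)−17=3

b_1=3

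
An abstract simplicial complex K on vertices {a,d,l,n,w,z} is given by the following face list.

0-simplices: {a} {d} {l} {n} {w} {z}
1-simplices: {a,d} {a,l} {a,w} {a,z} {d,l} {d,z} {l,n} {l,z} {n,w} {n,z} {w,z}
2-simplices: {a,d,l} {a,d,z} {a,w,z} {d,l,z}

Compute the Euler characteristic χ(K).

χ(K)=-1

n_0=6 n_1=11 n_2=4
χ=+6−11+4=-1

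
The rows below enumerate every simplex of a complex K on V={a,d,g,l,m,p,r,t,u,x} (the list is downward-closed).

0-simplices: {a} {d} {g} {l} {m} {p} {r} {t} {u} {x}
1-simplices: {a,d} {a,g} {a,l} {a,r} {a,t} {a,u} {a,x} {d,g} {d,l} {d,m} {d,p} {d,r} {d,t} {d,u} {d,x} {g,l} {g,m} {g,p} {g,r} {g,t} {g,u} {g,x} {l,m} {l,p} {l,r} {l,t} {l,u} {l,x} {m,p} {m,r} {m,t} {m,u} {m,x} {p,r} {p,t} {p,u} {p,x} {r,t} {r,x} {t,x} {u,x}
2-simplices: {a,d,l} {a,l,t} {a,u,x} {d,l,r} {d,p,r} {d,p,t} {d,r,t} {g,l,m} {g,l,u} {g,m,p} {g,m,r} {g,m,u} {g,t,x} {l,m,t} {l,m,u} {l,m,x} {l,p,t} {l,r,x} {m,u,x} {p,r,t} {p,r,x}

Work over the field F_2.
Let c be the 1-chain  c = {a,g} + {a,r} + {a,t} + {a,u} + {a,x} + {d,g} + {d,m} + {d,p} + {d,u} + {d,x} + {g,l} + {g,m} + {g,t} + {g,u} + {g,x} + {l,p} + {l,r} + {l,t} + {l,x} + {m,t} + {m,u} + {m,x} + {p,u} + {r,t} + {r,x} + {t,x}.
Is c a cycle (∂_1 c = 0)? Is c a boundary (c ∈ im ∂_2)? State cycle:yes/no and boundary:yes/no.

n_0=10 n_1=41 n_2=21  [Z2]
∂1: piv[ad,ag,al,ar,at,au,ax,dm,dp] rk=9  ker:dg,dl,dr,dt,du,dx,gl,gm,gp,gr,gt,gu,gx,lm,lp,lr,lt,lu,lx,mp,mr,mt,mu,mx,pr,pt,pu,px,rt,rx,tx,ux
∂2: piv[adl,alt,aux,dlr,dpr,dpt,drt,glm,glu,gmp,gmr,gmu,gtx,lmt,lmx,lpt,lrx,mux,prx] rk=19  ker:lmu,prt
∂1c = {a} + {d} + {g} + {l} + {m} + {p} + {u} + {x}

cycle:no boundary:no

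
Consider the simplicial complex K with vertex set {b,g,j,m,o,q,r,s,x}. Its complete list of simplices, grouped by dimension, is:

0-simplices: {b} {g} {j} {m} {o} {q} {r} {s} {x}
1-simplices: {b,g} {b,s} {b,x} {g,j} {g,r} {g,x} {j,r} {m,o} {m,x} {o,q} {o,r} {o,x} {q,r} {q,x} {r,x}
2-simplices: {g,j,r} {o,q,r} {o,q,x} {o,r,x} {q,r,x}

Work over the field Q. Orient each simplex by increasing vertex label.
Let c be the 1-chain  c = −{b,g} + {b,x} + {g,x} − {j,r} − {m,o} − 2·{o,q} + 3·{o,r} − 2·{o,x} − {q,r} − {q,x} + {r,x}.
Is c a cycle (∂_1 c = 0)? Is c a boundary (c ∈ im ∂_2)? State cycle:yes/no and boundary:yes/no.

n_0=9 n_1=15 n_2=5  [Q]
∂1: piv[bg,bs,bx,gj,gr,mo,mx,oq] rk=8  ker:gx,jr,or,ox,qr,qx,rx
∂2: piv[gjr,oqr,oqx,orx] rk=4  ker:qrx
∂1c = −2·{g} + {j} + {m}

cycle:no boundary:no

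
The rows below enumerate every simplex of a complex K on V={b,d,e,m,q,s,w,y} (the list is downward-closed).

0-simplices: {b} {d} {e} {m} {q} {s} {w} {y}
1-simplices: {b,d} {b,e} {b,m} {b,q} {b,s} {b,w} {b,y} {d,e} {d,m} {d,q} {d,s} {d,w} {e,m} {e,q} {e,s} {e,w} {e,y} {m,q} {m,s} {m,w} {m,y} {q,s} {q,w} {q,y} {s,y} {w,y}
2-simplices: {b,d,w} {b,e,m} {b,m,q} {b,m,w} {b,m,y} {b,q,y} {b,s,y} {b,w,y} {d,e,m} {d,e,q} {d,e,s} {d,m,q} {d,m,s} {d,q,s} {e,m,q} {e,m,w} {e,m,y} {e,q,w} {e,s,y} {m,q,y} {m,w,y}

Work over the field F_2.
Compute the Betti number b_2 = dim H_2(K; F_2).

n_0=8 n_1=26 n_2=21  [Z2]
∂1: piv[bd,be,bm,bq,bs,bw,by] rk=7  ker:de,dm,dq,ds,dw,em,eq,es,ew,ey,mq,ms,mw,my,qs,qw,qy,sy,wy
∂2: piv[bdw,bem,bmq,bmw,bmy,bqy,bsy,bwy,dem,deq,des,dmq,dms,dqs,emw,emy,eqw,esy] rk=18  ker:emq,mqy,mwy
b_2=(21−18)−0=3

b_2=3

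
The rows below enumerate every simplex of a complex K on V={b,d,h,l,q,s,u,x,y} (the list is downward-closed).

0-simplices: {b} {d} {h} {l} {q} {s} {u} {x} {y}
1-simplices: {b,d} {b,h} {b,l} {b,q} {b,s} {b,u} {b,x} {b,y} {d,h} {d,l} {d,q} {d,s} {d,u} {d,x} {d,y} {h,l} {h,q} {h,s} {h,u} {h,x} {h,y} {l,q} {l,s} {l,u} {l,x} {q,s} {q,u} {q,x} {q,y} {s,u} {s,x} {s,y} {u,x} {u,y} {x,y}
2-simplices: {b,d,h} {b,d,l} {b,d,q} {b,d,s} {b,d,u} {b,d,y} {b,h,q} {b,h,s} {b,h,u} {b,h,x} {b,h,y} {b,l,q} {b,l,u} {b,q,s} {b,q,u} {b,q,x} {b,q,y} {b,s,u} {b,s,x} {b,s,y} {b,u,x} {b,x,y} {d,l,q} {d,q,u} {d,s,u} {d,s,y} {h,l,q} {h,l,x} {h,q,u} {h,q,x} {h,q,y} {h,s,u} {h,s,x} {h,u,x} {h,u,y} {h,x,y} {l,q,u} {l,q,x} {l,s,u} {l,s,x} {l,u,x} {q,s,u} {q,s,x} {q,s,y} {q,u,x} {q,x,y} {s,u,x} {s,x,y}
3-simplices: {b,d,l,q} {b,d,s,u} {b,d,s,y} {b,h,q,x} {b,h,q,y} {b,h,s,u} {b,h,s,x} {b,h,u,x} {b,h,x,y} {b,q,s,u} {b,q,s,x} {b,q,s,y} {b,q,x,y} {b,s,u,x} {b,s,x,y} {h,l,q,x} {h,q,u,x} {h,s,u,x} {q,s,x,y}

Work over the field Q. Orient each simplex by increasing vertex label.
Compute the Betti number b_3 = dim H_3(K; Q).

b_3=2

n_0=9 n_1=35 n_2=48 n_3=19  [Q]
∂1: piv[bd,bh,bl,bq,bs,bu,bx,by] rk=8  ker:dh,dl,dq,ds,du,dx,dy,hl,hq,hs,hu,hx,hy,lq,ls,lu,lx,qs,qu,qx,qy,su,sx,sy,ux,uy,xy
∂2: piv[bdh,bdl,bdq,bds,bdu,bdy,bhq,bhs,bhu,bhx,bhy,blq,blu,bqs,bqu,bqx,bqy,bsu,bsx,bsy,bux,bxy,hlq,hlx,huy,lsu] rk=26  ker:dlq,dqu,dsu,dsy,hqu,hqx,hqy,hsu,hsx,hux,hxy,lqu,lqx,lsx,lux,qsu,qsx,qsy,qux,qxy,sux,sxy
∂3: piv[bdlq,bdsu,bdsy,bhqx,bhqy,bhsu,bhsx,bhux,bhxy,bqsu,bqsx,bqsy,bqxy,bsux,bsxy,hlqx,hqux] rk=17  ker:hsux,qsxy
b_3=(19−17)−0=2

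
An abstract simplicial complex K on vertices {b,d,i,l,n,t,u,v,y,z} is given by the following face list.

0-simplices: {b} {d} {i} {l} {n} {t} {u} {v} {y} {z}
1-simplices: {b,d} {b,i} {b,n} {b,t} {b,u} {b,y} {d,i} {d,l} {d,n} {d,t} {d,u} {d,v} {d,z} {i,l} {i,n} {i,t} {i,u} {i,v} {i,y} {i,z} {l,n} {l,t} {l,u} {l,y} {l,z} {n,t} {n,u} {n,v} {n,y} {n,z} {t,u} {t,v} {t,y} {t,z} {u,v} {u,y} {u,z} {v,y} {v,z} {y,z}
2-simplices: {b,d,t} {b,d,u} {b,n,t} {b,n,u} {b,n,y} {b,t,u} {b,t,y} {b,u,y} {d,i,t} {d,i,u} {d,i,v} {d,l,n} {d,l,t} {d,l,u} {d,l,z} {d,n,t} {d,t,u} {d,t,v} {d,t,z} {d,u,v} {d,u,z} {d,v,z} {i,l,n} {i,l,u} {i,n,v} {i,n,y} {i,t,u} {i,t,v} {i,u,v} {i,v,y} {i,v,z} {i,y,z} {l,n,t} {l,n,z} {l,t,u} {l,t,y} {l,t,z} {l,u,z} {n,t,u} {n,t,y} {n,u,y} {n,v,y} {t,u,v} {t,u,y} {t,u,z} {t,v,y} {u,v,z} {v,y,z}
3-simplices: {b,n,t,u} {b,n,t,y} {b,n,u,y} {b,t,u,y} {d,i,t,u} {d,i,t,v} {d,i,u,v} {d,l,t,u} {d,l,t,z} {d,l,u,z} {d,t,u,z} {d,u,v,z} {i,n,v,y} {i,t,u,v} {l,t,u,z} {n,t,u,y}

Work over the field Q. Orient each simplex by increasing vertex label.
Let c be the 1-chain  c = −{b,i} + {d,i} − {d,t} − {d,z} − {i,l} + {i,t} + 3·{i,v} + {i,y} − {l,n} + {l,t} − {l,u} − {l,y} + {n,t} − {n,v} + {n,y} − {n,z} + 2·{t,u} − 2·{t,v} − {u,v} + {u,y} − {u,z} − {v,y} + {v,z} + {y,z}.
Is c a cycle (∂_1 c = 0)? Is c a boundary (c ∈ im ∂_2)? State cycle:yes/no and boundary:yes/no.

n_0=10 n_1=40 n_2=48 n_3=16  [Q]
∂1: piv[bd,bi,bn,bt,bu,by,dl,dv,dz] rk=9  ker:di,dn,dt,du,il,in,it,iu,iv,iy,iz,ln,lt,lu,ly,lz,nt,nu,nv,ny,nz,tu,tv,ty,tz,uv,uy,uz,vy,vz,yz
∂2: piv[bdt,bdu,bnt,bnu,bny,btu,bty,buy,dit,diu,div,dln,dlt,dlu,dlz,dnt,dtv,dtz,duv,duz,dvz,iln,ilu,inv,iny,ivy,ivz,iyz,lnz,lty] rk=30  ker:dtu,itu,itv,iuv,lnt,ltu,ltz,luz,ntu,nty,nuy,nvy,tuv,tuy,tuz,tvy,uvz,vyz
∂3: piv[bntu,bnty,bnuy,btuy,ditu,ditv,diuv,dltu,dltz,dluz,dtuz,duvz,invy,ituv] rk=14  ker:ltuz,ntuy
∂1c = {b} + {d} − 4·{i} + {l} − {n} + 2·{t} + 2·{u} − {v} − {z}

cycle:no boundary:no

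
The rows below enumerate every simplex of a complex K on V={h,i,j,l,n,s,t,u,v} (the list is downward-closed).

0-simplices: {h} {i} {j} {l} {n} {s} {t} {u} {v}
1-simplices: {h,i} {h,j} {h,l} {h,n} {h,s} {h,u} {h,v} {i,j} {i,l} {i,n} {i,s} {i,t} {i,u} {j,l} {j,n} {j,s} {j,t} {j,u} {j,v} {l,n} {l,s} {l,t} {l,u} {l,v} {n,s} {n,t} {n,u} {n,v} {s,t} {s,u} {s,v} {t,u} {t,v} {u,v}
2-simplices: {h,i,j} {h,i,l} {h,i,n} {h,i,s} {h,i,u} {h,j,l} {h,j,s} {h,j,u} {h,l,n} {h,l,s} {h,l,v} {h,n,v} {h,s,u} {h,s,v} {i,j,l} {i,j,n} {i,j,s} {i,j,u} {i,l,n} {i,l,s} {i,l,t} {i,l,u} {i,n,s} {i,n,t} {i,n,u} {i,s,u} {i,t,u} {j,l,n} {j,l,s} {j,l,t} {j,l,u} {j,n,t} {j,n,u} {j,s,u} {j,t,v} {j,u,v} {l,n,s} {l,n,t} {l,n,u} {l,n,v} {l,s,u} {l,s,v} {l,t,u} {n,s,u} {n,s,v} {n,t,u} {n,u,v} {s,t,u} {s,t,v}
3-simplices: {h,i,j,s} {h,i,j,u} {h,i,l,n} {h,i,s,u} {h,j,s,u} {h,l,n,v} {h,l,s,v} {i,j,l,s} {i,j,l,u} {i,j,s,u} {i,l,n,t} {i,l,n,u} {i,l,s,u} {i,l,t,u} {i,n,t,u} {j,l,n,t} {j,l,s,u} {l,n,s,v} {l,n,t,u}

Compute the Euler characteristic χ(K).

χ(K)=5

n_0=9 n_1=34 n_2=49 n_3=19
χ=+9−34+49−19=5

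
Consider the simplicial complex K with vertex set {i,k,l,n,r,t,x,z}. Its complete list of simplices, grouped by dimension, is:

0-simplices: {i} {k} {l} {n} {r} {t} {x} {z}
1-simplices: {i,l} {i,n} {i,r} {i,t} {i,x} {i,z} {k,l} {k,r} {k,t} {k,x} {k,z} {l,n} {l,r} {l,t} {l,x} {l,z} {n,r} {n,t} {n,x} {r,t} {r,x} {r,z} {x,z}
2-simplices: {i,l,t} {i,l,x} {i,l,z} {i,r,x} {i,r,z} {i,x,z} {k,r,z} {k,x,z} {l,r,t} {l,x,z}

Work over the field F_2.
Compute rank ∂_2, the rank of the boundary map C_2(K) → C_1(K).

n_0=8 n_1=23 n_2=10  [Z2]
∂1: piv[il,in,ir,it,ix,iz,kl] rk=7  ker:kr,kt,kx,kz,ln,lr,lt,lx,lz,nr,nt,nx,rt,rx,rz,xz
∂2: piv[ilt,ilx,ilz,irx,irz,ixz,krz,kxz,lrt] rk=9  ker:lxz
rk∂_2=9

rank∂_2=9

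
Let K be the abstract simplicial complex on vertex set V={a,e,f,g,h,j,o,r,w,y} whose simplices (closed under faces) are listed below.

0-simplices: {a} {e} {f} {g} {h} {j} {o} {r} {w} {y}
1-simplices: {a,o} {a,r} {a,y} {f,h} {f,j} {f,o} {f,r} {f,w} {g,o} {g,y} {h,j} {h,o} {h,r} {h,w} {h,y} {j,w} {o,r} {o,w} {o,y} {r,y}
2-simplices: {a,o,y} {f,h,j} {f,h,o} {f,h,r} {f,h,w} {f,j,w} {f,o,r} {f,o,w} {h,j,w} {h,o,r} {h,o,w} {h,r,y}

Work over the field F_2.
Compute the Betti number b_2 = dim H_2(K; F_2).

b_2=3

n_0=10 n_1=20 n_2=12  [Z2]
∂1: piv[ao,ar,ay,fh,fj,fo,fw,go] rk=8  ker:fr,gy,hj,ho,hr,hw,hy,jw,or,ow,oy,ry
∂2: piv[aoy,fhj,fho,fhr,fhw,fjw,for,fow,hry] rk=9  ker:hjw,hor,how
b_2=(12−9)−0=3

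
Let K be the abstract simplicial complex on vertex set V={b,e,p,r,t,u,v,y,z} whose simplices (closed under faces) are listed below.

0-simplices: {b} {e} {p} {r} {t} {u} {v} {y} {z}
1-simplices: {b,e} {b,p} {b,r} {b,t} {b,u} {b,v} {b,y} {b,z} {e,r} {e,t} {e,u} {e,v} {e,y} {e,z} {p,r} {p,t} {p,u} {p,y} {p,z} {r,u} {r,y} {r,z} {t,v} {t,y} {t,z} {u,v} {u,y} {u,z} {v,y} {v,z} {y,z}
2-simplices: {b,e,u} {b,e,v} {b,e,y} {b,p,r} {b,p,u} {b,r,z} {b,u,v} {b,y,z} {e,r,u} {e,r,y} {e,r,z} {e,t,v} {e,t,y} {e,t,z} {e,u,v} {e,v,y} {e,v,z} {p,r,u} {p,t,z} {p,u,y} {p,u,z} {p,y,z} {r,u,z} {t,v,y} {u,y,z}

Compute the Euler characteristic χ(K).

χ(K)=3

n_0=9 n_1=31 n_2=25
χ=+9−31+25=3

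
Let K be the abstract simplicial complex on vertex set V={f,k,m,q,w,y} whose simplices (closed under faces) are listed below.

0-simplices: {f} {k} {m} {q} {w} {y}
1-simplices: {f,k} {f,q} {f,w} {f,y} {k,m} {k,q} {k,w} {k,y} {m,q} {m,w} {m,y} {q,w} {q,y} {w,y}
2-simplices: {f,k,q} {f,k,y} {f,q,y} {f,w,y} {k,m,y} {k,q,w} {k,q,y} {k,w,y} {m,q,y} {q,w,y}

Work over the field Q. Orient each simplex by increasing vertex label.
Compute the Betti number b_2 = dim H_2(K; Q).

b_2=2

n_0=6 n_1=14 n_2=10  [Q]
∂1: piv[fk,fq,fw,fy,km] rk=5  ker:kq,kw,ky,mq,mw,my,qw,qy,wy
∂2: piv[fkq,fky,fqy,fwy,kmy,kqw,kwy,mqy] rk=8  ker:kqy,qwy
b_2=(10−8)−0=2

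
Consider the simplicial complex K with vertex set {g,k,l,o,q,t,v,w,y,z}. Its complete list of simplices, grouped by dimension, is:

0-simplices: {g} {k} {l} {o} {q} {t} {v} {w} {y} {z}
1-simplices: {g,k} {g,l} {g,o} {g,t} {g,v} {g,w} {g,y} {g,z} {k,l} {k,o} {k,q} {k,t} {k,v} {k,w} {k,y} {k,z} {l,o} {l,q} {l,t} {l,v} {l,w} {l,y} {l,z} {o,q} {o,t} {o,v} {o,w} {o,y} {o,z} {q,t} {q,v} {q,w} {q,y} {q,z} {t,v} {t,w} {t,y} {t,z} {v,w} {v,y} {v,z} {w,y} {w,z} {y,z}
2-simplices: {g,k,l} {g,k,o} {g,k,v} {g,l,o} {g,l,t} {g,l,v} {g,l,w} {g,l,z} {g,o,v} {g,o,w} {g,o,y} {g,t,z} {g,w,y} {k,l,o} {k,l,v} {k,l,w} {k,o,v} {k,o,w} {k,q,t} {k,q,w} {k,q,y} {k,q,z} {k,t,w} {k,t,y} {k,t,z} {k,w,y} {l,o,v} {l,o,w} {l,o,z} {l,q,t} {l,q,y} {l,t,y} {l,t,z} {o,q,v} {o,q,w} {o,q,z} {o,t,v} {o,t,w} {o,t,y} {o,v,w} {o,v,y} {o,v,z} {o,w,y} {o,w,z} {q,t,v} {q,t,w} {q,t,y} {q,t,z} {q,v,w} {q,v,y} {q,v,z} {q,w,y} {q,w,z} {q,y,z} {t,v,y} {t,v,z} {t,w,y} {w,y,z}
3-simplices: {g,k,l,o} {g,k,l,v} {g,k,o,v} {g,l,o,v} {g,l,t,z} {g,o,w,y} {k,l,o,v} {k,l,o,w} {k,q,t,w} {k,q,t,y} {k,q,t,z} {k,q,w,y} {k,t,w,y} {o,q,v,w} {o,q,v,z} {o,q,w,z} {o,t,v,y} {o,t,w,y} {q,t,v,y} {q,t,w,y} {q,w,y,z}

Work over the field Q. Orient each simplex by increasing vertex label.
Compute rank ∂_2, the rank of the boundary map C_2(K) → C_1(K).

rank∂_2=35

n_0=10 n_1=44 n_2=58 n_3=21  [Q]
∂1: piv[gk,gl,go,gt,gv,gw,gy,gz,kq] rk=9  ker:kl,ko,kt,kv,kw,ky,kz,lo,lq,lt,lv,lw,ly,lz,oq,ot,ov,ow,oy,oz,qt,qv,qw,qy,qz,tv,tw,ty,tz,vw,vy,vz,wy,wz,yz
∂2: piv[gkl,gko,gkv,glo,glt,glv,glw,glz,gov,gow,goy,gtz,gwy,klw,kqt,kqw,kqy,kqz,ktw,kty,ktz,kwy,loz,lqt,lqy,oqv,oqw,oqz,otv,otw,ovw,ovy,ovz,owz,qyz] rk=35  ker:klo,klv,kov,kow,lov,low,lty,ltz,oty,owy,qtv,qtw,qty,qtz,qvw,qvy,qvz,qwy,qwz,tvy,tvz,twy,wyz
∂3: piv[gklo,gklv,gkov,glov,gltz,gowy,klow,kqtw,kqty,kqtz,kqwy,ktwy,oqvw,oqvz,oqwz,otvy,otwy,qtvy,qwyz] rk=19  ker:klov,qtwy
rk∂_2=35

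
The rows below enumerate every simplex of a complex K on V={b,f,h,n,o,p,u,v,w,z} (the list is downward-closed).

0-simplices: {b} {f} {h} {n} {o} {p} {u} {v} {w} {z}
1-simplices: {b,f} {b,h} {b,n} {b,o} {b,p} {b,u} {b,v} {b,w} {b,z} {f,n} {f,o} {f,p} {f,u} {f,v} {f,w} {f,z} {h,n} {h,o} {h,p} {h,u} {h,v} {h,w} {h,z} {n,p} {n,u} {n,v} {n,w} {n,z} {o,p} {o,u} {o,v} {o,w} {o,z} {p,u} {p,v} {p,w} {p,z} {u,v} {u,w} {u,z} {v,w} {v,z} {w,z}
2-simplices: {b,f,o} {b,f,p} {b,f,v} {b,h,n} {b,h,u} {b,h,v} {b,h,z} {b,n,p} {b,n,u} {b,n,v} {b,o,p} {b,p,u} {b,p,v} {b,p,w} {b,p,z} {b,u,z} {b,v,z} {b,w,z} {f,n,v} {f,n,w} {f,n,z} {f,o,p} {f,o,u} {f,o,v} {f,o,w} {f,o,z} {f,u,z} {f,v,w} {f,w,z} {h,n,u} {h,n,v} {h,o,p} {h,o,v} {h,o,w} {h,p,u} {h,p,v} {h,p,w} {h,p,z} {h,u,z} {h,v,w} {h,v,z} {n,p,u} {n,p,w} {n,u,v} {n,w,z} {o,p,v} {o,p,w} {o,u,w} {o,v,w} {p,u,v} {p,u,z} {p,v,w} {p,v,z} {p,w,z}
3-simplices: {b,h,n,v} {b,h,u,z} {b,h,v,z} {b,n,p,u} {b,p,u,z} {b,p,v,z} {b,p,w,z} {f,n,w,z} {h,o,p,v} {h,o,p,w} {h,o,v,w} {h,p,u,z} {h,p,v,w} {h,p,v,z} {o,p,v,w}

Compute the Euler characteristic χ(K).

χ(K)=6

n_0=10 n_1=43 n_2=54 n_3=15
χ=+10−43+54−15=6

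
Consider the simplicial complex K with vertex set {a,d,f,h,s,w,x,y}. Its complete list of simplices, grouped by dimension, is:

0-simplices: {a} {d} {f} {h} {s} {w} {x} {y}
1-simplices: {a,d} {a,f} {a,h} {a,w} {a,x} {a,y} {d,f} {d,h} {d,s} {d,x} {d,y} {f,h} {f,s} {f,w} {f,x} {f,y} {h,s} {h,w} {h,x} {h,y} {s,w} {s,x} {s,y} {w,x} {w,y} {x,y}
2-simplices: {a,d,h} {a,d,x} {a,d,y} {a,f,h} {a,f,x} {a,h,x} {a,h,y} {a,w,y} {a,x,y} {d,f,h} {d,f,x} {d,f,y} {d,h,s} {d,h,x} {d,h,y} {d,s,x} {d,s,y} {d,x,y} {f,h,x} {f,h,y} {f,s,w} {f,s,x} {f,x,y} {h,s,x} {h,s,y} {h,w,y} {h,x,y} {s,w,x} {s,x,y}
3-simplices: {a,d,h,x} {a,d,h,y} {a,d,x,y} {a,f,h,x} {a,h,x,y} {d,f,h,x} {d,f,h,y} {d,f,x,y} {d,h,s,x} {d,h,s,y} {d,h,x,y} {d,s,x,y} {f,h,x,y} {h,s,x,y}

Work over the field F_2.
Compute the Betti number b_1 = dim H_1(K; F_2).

n_0=8 n_1=26 n_2=29 n_3=14  [Z2]
∂1: piv[ad,af,ah,aw,ax,ay,ds] rk=7  ker:df,dh,dx,dy,fh,fs,fw,fx,fy,hs,hw,hx,hy,sw,sx,sy,wx,wy,xy
∂2: piv[adh,adx,ady,afh,afx,ahx,ahy,awy,axy,dfh,dfy,dhs,dsx,dsy,fsw,fsx,hwy,swx] rk=18  ker:dfx,dhx,dhy,dxy,fhx,fhy,fxy,hsx,hsy,hxy,sxy
∂3: piv[adhx,adhy,adxy,afhx,ahxy,dfhx,dfhy,dfxy,dhsx,dhsy,dsxy] rk=11  ker:dhxy,fhxy,hsxy
b_1=(26−7)−18=1

b_1=1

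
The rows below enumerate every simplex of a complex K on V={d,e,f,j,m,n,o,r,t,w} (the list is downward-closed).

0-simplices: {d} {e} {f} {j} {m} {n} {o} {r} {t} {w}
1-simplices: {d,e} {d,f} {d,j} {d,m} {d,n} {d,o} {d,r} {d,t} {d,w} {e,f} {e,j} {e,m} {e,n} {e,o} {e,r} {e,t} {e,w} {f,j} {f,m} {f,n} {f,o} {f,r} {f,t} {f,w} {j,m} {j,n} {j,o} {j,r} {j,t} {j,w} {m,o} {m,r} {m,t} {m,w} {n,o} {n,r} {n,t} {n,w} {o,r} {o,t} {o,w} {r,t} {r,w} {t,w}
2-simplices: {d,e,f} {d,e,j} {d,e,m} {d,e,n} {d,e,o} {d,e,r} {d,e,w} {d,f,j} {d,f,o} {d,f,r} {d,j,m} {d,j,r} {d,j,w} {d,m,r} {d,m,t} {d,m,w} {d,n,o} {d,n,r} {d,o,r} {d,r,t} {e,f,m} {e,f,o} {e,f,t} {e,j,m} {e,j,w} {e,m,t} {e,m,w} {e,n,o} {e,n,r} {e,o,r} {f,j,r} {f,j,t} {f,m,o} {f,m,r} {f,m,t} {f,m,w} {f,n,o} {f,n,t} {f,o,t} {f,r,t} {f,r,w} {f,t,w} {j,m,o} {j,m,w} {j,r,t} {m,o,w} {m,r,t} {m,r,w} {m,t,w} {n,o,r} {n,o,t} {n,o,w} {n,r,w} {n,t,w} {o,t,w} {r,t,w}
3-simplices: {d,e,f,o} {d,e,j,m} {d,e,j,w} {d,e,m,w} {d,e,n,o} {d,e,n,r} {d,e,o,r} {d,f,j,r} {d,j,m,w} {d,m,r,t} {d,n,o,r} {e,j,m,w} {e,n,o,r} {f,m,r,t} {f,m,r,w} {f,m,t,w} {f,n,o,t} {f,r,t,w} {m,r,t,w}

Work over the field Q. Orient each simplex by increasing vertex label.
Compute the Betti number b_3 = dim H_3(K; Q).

n_0=10 n_1=44 n_2=56 n_3=19  [Q]
∂1: piv[de,df,dj,dm,dn,do,dr,dt,dw] rk=9  ker:ef,ej,em,en,eo,er,et,ew,fj,fm,fn,fo,fr,ft,fw,jm,jn,jo,jr,jt,jw,mo,mr,mt,mw,no,nr,nt,nw,or,ot,ow,rt,rw,tw
∂2: piv[def,dej,dem,den,deo,der,dew,dfj,dfo,dfr,djm,djr,djw,dmr,dmt,dmw,dno,dnr,dor,drt,efm,eft,emt,fjt,fmo,fmw,fno,fnt,fot,frw,ftw,jmo,mow,now] rk=34  ker:efo,ejm,ejw,emw,eno,enr,eor,fjr,fmr,fmt,frt,jmw,jrt,mrt,mrw,mtw,nor,not,nrw,ntw,otw,rtw
∂3: piv[defo,dejm,dejw,demw,deno,denr,deor,dfjr,djmw,dmrt,dnor,fmrt,fmrw,fmtw,fnot,frtw] rk=16  ker:ejmw,enor,mrtw
b_3=(19−16)−0=3

b_3=3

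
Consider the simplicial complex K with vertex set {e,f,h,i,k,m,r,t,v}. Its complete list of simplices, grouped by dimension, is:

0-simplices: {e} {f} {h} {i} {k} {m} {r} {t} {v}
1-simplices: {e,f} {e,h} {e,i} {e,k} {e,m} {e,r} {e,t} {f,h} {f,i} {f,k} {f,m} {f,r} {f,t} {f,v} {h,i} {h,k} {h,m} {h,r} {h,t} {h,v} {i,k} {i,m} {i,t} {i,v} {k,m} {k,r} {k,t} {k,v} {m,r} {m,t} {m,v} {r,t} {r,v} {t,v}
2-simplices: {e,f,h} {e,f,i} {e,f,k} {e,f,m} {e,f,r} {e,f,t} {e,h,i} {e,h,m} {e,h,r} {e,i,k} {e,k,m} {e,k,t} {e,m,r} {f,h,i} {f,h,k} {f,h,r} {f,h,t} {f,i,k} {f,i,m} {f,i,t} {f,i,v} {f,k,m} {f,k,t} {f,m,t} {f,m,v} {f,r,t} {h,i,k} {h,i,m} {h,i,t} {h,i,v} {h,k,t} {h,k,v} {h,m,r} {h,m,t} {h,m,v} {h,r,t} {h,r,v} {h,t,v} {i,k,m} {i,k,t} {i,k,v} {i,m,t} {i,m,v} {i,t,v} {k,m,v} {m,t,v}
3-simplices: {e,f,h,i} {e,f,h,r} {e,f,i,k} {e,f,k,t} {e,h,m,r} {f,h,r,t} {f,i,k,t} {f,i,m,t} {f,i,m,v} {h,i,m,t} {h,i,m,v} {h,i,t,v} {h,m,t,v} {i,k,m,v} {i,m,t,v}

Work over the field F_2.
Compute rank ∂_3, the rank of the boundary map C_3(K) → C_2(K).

rank∂_3=14

n_0=9 n_1=34 n_2=46 n_3=15  [Z2]
∂1: piv[ef,eh,ei,ek,em,er,et,fv] rk=8  ker:fh,fi,fk,fm,fr,ft,hi,hk,hm,hr,ht,hv,ik,im,it,iv,km,kr,kt,kv,mr,mt,mv,rt,rv,tv
∂2: piv[efh,efi,efk,efm,efr,eft,ehi,ehm,ehr,eik,ekm,ekt,emr,fhk,fht,fim,fit,fiv,fmt,fmv,frt,hiv,hkv,hrv,htv] rk=25  ker:fhi,fhr,fik,fkm,fkt,hik,him,hit,hkt,hmr,hmt,hmv,hrt,ikm,ikt,ikv,imt,imv,itv,kmv,mtv
∂3: piv[efhi,efhr,efik,efkt,ehmr,fhrt,fikt,fimt,fimv,himt,himv,hitv,hmtv,ikmv] rk=14  ker:imtv
rk∂_3=14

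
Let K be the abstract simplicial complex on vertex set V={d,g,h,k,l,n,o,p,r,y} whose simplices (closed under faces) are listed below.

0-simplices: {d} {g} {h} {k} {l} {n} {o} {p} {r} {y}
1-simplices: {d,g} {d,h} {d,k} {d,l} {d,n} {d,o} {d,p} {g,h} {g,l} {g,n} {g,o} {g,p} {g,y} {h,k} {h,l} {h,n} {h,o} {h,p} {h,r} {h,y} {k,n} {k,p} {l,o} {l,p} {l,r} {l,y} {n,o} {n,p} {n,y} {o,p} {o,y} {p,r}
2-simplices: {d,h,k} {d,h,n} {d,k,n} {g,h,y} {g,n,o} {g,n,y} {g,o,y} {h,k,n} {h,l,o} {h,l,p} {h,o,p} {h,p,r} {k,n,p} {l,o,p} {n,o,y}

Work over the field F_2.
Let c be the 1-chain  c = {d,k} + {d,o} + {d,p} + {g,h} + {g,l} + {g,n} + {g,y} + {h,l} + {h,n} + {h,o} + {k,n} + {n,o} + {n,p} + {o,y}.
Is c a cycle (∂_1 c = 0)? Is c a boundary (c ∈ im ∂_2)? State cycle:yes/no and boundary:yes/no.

cycle:no boundary:no

n_0=10 n_1=32 n_2=15  [Z2]
∂1: piv[dg,dh,dk,dl,dn,do,dp,gy,hr] rk=9  ker:gh,gl,gn,go,gp,hk,hl,hn,ho,hp,hy,kn,kp,lo,lp,lr,ly,no,np,ny,op,oy,pr
∂2: piv[dhk,dhn,dkn,ghy,gno,gny,goy,hlo,hlp,hop,hpr,knp] rk=12  ker:hkn,lop,noy
∂1c = {d} + {n}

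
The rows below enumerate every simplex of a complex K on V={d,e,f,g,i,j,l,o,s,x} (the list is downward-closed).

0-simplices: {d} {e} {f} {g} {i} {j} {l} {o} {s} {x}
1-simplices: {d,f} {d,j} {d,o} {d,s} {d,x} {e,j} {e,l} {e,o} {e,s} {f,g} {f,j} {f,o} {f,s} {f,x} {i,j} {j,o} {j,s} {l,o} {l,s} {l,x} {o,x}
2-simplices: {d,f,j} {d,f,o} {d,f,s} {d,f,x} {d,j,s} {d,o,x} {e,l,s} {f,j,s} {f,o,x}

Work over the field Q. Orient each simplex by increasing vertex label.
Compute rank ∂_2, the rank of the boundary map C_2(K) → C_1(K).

n_0=10 n_1=21 n_2=9  [Q]
∂1: piv[df,dj,do,ds,dx,ej,el,fg,ij] rk=9  ker:eo,es,fj,fo,fs,fx,jo,js,lo,ls,lx,ox
∂2: piv[dfj,dfo,dfs,dfx,djs,dox,els] rk=7  ker:fjs,fox
rk∂_2=7

rank∂_2=7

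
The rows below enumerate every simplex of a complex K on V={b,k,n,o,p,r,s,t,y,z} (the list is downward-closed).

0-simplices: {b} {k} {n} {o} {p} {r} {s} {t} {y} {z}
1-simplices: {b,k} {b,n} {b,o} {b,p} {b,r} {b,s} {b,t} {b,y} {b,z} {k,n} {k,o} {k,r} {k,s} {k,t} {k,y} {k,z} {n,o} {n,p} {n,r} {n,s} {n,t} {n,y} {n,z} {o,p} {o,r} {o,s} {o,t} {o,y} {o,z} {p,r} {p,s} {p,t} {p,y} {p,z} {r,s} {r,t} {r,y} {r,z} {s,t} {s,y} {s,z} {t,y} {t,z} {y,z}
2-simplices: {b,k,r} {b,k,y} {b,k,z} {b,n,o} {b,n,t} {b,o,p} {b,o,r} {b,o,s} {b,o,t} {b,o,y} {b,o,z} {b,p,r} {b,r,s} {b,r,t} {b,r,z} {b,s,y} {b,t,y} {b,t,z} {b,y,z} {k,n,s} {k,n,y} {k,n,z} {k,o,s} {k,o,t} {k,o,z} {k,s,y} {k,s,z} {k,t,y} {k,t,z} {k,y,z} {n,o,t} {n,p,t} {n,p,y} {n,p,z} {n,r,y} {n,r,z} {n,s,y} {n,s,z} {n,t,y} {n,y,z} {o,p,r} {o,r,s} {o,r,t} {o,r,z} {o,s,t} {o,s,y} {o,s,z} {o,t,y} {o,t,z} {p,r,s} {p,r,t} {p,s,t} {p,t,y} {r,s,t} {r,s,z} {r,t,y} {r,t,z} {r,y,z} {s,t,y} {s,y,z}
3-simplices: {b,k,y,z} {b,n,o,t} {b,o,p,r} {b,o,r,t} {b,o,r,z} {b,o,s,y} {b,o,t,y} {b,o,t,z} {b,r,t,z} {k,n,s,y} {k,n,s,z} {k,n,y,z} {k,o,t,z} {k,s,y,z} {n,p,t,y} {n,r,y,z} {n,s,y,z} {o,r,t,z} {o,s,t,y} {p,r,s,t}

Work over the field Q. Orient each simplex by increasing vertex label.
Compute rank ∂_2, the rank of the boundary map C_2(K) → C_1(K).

rank∂_2=35

n_0=10 n_1=44 n_2=60 n_3=20  [Q]
∂1: piv[bk,bn,bo,bp,br,bs,bt,by,bz] rk=9  ker:kn,ko,kr,ks,kt,ky,kz,no,np,nr,ns,nt,ny,nz,op,or,os,ot,oy,oz,pr,ps,pt,py,pz,rs,rt,ry,rz,st,sy,sz,ty,tz,yz
∂2: piv[bkr,bky,bkz,bno,bnt,bop,bor,bos,bot,boy,boz,bpr,brs,brt,brz,bsy,bty,btz,byz,kns,kny,knz,kos,kot,koz,ksz,npt,npy,npz,nry,nrz,nty,ost,prs,prt] rk=35  ker:ksy,kty,ktz,kyz,not,nsy,nsz,nyz,opr,ors,ort,orz,osy,osz,oty,otz,pst,pty,rst,rsz,rty,rtz,ryz,sty,syz
∂3: piv[bkyz,bnot,bopr,bort,borz,bosy,boty,botz,brtz,knsy,knsz,knyz,kotz,ksyz,npty,nryz,osty,prst] rk=18  ker:nsyz,ortz
rk∂_2=35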